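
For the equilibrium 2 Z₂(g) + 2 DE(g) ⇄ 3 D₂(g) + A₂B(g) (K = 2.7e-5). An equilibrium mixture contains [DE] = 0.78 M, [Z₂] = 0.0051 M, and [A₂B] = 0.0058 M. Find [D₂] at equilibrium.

At equilibrium, K = [D₂]³·[A₂B] / ([Z₂]²·[DE]²) = 2.7e-5.
([D₂])³·(0.0058) / ((0.0051)²·(0.78)²) = 2.7e-5
[D₂]³ = 7.37e-8 ⇒ [D₂] = 0.0042 M

[D₂] = 0.0042 M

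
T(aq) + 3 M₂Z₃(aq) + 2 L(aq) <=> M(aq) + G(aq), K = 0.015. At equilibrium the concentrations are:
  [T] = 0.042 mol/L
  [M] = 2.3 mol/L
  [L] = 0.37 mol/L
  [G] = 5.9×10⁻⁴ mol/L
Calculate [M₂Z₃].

[M₂Z₃] = 2.5 mol/L

At equilibrium, K = [M]·[G] / ([T]·[M₂Z₃]³·[L]²) = 0.015.
(2.3)·(5.9×10⁻⁴) / ((0.042)·([M₂Z₃])³·(0.37)²) = 0.015
[M₂Z₃]³ = 15.7 ⇒ [M₂Z₃] = 2.5 mol/L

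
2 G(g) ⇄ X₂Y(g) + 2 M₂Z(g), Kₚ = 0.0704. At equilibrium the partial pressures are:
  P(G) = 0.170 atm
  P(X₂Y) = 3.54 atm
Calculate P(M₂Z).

At equilibrium, Kₚ = P(X₂Y)·P(M₂Z)² / P(G)² = 0.0704.
(3.54)·(P(M₂Z))² / (0.170)² = 0.0704
P(M₂Z)² = 5.75e-4 ⇒ P(M₂Z) = 0.0240 atm

P(M₂Z) = 0.0240 atm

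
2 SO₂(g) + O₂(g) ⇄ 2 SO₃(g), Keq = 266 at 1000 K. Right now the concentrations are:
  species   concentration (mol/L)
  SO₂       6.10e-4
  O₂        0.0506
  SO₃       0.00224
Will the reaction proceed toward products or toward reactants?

Q = [SO₃]² / ([SO₂]²·[O₂]) = (0.00224)² / ((6.10e-4)²·(0.0506)) = 266
Q = 266 = Keq, so the system is already at equilibrium.

at equilibrium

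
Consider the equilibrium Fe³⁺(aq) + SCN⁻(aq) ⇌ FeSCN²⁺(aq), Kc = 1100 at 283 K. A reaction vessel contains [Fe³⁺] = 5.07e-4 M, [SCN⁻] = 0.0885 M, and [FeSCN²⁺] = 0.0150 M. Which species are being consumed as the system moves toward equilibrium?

Fe³⁺, SCN⁻ (reactants)

Qc = [FeSCN²⁺] / ([Fe³⁺]·[SCN⁻]) = (0.0150) / ((5.07e-4)·(0.0885)) = 334
Qc = 334 < Kc = 1100: net forward reaction.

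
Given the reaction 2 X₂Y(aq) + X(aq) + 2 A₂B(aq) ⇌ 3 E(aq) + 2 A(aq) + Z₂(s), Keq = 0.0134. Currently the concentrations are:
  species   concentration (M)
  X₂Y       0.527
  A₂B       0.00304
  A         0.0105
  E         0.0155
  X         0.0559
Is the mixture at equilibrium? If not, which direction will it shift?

(Z₂ is a pure solid — omitted from Q.)
Q = [E]³·[A]² / ([X₂Y]²·[X]·[A₂B]²) = (0.0155)³·(0.0105)² / ((0.527)²·(0.0559)·(0.00304)²) = 0.00286
Q = 0.00286 < Keq = 0.0134: net forward reaction.

no; Q < K, reaction proceeds forward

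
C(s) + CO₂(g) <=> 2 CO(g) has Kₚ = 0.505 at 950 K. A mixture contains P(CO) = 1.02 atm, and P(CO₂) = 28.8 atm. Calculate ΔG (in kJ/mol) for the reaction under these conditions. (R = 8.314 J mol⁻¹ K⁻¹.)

(C is a pure solid — omitted from Qₚ.)
Qₚ = P(CO)² / P(CO₂) = (1.02)² / (28.8) = 0.0361
ΔG = RT ln(Qₚ/Kₚ) = (8.314 J mol⁻¹ K⁻¹)(950 K) × ln(0.0361/0.505)
   = (7.898 kJ/mol)(-2.638) = -20.8 kJ/mol
ΔG < 0, so the forward reaction is spontaneous (proceeds forward).

ΔG = -20.8 kJ/mol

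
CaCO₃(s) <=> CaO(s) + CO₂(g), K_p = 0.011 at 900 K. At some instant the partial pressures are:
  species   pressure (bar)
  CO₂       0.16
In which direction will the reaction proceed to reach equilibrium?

(CaCO₃, CaO are pure solids — omitted from Q_p.)
Q_p = P(CO₂) = 0.16
Q_p = 0.16 > K_p = 0.011, so the reverse reaction proceeds.

reverse (toward reactants)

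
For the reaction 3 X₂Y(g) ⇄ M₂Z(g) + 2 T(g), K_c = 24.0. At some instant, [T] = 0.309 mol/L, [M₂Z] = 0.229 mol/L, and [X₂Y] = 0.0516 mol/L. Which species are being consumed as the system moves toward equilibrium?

M₂Z, T (products)

Q_c = [M₂Z]·[T]² / [X₂Y]³ = (0.229)·(0.309)² / (0.0516)³ = 159
Q_c = 159 > K_c = 24.0: net reverse reaction.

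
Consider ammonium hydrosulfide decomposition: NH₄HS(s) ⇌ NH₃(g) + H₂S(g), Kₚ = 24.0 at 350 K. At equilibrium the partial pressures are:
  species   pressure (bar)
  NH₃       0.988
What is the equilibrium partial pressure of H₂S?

(NH₄HS is a pure solid — omitted from Kₚ.)
At equilibrium, Kₚ = P(NH₃)·P(H₂S) = 24.0.
(0.988)·(P(H₂S)) = 24.0
P(H₂S) = 24.3 bar

P(H₂S) = 24.3 bar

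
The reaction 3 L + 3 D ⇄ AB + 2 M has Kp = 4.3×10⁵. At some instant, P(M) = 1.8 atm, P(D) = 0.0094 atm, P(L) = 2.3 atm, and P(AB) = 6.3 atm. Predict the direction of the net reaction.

toward reactants

Qp = P(AB)·P(M)² / (P(L)³·P(D)³) = (6.3)·(1.8)² / ((2.3)³·(0.0094)³) = 2.0×10⁶
Qp = 2.0×10⁶ > Kp = 4.3×10⁵, so the reverse reaction proceeds.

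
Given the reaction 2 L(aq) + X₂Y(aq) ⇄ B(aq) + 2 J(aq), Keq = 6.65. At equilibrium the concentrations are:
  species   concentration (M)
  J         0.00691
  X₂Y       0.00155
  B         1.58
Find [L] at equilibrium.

[L] = 0.0856 M

At equilibrium, Keq = [B]·[J]² / ([L]²·[X₂Y]) = 6.65.
(1.58)·(0.00691)² / (([L])²·(0.00155)) = 6.65
[L]² = 0.00732 ⇒ [L] = 0.0856 M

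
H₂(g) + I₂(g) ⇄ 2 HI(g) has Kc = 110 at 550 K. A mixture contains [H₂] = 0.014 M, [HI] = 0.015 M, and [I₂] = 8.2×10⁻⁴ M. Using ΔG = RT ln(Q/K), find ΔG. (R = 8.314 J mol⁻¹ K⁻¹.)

ΔG = -7.89 kJ/mol

Qc = [HI]² / ([H₂]·[I₂]) = (0.015)² / ((0.014)·(8.2×10⁻⁴)) = 19.6
ΔG = RT ln(Qc/Kc) = (8.314 J mol⁻¹ K⁻¹)(550 K) × ln(19.6/110)
   = (4.573 kJ/mol)(-1.725) = -7.89 kJ/mol
ΔG < 0, so the forward reaction is spontaneous (proceeds forward).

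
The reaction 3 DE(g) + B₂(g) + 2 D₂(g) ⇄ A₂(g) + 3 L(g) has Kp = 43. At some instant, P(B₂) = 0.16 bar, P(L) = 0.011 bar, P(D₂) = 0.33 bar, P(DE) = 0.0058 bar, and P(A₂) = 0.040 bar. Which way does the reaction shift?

to the right

Qp = P(A₂)·P(L)³ / (P(DE)³·P(B₂)·P(D₂)²) = (0.040)·(0.011)³ / ((0.0058)³·(0.16)·(0.33)²) = 16
Qp = 16 < Kp = 43, so the forward reaction proceeds.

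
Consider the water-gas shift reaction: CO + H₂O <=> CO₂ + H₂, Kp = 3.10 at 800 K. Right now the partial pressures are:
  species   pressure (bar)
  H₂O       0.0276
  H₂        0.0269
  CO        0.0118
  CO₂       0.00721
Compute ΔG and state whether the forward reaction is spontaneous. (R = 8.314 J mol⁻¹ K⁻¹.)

Qp = P(CO₂)·P(H₂) / (P(CO)·P(H₂O)) = (0.00721)·(0.0269) / ((0.0118)·(0.0276)) = 0.596
ΔG = RT ln(Qp/Kp) = (8.314 J mol⁻¹ K⁻¹)(800 K) × ln(0.596/3.10)
   = (6.651 kJ/mol)(-1.649) = -11.0 kJ/mol
ΔG < 0, so the forward reaction is spontaneous (proceeds forward).

ΔG = -11.0 kJ/mol; the forward reaction is spontaneous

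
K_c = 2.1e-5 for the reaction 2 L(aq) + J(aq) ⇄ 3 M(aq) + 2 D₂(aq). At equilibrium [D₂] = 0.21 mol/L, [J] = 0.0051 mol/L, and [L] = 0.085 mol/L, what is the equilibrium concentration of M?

At equilibrium, K_c = [M]³·[D₂]² / ([L]²·[J]) = 2.1e-5.
([M])³·(0.21)² / ((0.085)²·(0.0051)) = 2.1e-5
[M]³ = 1.75e-8 ⇒ [M] = 0.0026 mol/L

[M] = 0.0026 mol/L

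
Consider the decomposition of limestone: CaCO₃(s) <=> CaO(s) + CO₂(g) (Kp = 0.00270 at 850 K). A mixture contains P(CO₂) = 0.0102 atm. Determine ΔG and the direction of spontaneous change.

(CaCO₃, CaO are pure solids — omitted from Qp.)
Qp = P(CO₂) = 0.0102
ΔG = RT ln(Qp/Kp) = (8.314 J mol⁻¹ K⁻¹)(850 K) × ln(0.0102/0.00270)
   = (7.067 kJ/mol)(1.329) = 9.39 kJ/mol
ΔG > 0, so the forward reaction is non-spontaneous (proceeds in reverse).

ΔG = 9.39 kJ/mol; the forward reaction is non-spontaneous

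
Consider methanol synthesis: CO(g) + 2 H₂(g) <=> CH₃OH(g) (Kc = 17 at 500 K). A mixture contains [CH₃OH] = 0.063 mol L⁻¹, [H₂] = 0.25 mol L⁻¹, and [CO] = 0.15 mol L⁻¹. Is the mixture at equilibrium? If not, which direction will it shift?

Qc = [CH₃OH] / ([CO]·[H₂]²) = (0.063) / ((0.15)·(0.25)²) = 6.7
Qc = 6.7 < Kc = 17: net forward reaction.

no; Q < K, reaction proceeds forward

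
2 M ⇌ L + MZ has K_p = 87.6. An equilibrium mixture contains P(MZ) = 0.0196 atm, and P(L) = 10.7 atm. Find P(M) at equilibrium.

P(M) = 0.0489 atm

At equilibrium, K_p = P(L)·P(MZ) / P(M)² = 87.6.
(10.7)·(0.0196) / (P(M))² = 87.6
P(M)² = 0.00239 ⇒ P(M) = 0.0489 atm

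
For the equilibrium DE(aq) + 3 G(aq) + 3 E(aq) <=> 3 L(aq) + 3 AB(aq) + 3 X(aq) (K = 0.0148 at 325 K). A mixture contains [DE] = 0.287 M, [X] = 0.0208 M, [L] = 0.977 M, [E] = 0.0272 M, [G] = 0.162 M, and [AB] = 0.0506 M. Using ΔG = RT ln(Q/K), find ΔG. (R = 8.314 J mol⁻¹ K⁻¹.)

ΔG = 2.96 kJ/mol

Q = [L]³·[AB]³·[X]³ / ([DE]·[G]³·[E]³) = (0.977)³·(0.0506)³·(0.0208)³ / ((0.287)·(0.162)³·(0.0272)³) = 0.0443
ΔG = RT ln(Q/K) = (8.314 J mol⁻¹ K⁻¹)(325 K) × ln(0.0443/0.0148)
   = (2.702 kJ/mol)(1.096) = 2.96 kJ/mol
ΔG > 0, so the forward reaction is non-spontaneous (proceeds in reverse).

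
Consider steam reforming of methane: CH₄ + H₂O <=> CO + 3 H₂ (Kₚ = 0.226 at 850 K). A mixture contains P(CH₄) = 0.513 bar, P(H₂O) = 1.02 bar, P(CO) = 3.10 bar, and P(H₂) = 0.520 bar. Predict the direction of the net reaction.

in the reverse direction

Qₚ = P(CO)·P(H₂)³ / (P(CH₄)·P(H₂O)) = (3.10)·(0.520)³ / ((0.513)·(1.02)) = 0.833
Qₚ = 0.833 > Kₚ = 0.226, so the reverse reaction proceeds.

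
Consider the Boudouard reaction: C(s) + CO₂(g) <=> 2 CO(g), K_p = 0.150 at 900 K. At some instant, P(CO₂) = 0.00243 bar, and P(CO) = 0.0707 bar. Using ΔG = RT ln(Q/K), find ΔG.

ΔG = 19.6 kJ/mol

(C is a pure solid — omitted from Q_p.)
Q_p = P(CO)² / P(CO₂) = (0.0707)² / (0.00243) = 2.06
ΔG = RT ln(Q_p/K_p) = (8.314 J mol⁻¹ K⁻¹)(900 K) × ln(2.06/0.150)
   = (7.483 kJ/mol)(2.620) = 19.6 kJ/mol
ΔG > 0, so the forward reaction is non-spontaneous (proceeds in reverse).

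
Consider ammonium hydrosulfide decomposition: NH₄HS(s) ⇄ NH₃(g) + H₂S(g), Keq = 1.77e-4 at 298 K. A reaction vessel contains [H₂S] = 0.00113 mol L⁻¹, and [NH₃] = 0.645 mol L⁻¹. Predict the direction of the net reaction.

toward reactants

(NH₄HS is a pure solid — omitted from Q.)
Q = [NH₃]·[H₂S] = (0.645)·(0.00113) = 7.29e-4
Q = 7.29e-4 > Keq = 1.77e-4, so the reverse reaction proceeds.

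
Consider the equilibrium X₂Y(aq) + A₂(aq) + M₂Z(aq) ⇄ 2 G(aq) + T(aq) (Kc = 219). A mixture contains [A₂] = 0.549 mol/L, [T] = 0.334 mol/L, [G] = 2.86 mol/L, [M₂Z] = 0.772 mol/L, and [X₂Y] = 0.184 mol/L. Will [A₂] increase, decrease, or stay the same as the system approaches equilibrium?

decrease

Qc = [G]²·[T] / ([X₂Y]·[A₂]·[M₂Z]) = (2.86)²·(0.334) / ((0.184)·(0.549)·(0.772)) = 35.0
Qc = 35.0 < Kc = 219: net forward reaction.
A₂ is a reactant, so it decreases.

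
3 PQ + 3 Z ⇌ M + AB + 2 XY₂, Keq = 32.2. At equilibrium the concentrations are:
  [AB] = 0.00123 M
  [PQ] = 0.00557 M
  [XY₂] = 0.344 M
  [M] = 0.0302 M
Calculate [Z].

[Z] = 0.924 M

At equilibrium, Keq = [M]·[AB]·[XY₂]² / ([PQ]³·[Z]³) = 32.2.
(0.0302)·(0.00123)·(0.344)² / ((0.00557)³·([Z])³) = 32.2
[Z]³ = 0.790 ⇒ [Z] = 0.924 M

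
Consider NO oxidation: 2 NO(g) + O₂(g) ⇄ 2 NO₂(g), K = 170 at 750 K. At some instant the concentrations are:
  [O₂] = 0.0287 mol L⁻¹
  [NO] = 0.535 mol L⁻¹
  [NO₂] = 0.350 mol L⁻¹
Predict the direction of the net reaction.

Q = [NO₂]² / ([NO]²·[O₂]) = (0.350)² / ((0.535)²·(0.0287)) = 14.9
Q = 14.9 < K = 170, so the forward reaction proceeds.

toward products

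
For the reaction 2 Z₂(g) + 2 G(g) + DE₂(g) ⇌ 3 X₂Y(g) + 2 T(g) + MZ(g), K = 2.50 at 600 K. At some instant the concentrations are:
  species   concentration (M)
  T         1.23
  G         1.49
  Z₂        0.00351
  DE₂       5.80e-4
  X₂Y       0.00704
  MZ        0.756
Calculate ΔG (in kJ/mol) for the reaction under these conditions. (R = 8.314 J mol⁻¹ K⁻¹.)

ΔG = 11.5 kJ/mol

Q = [X₂Y]³·[T]²·[MZ] / ([Z₂]²·[G]²·[DE₂]) = (0.00704)³·(1.23)²·(0.756) / ((0.00351)²·(1.49)²·(5.80e-4)) = 25.2
ΔG = RT ln(Q/K) = (8.314 J mol⁻¹ K⁻¹)(600 K) × ln(25.2/2.50)
   = (4.988 kJ/mol)(2.311) = 11.5 kJ/mol
ΔG > 0, so the forward reaction is non-spontaneous (proceeds in reverse).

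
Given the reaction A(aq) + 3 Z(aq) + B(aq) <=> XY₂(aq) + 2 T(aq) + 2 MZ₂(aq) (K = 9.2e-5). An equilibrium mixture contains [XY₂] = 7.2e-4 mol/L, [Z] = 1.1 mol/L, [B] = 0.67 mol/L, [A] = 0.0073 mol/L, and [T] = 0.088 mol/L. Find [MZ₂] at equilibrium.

[MZ₂] = 0.33 mol/L

At equilibrium, K = [XY₂]·[T]²·[MZ₂]² / ([A]·[Z]³·[B]) = 9.2e-5.
(7.2e-4)·(0.088)²·([MZ₂])² / ((0.0073)·(1.1)³·(0.67)) = 9.2e-5
[MZ₂]² = 0.107 ⇒ [MZ₂] = 0.33 mol/L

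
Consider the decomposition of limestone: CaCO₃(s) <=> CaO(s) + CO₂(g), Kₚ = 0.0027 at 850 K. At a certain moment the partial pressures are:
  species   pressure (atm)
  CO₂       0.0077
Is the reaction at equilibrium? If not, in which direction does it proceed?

to the left

(CaCO₃, CaO are pure solids — omitted from Qₚ.)
Qₚ = P(CO₂) = 0.0077
Qₚ = 0.0077 > Kₚ = 0.0027, so the reverse reaction proceeds.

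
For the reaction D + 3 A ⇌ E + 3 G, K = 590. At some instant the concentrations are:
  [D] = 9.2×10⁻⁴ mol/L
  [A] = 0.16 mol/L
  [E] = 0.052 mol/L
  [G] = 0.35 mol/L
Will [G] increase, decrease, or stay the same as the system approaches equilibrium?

Q = [E]·[G]³ / ([D]·[A]³) = (0.052)·(0.35)³ / ((9.2×10⁻⁴)·(0.16)³) = 590
Q = 590 = K; the system is at equilibrium.

stay the same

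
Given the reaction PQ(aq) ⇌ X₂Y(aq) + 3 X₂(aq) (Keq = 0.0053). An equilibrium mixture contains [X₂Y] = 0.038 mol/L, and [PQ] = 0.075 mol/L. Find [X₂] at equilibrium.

At equilibrium, Keq = [X₂Y]·[X₂]³ / [PQ] = 0.0053.
(0.038)·([X₂])³ / (0.075) = 0.0053
[X₂]³ = 0.0105 ⇒ [X₂] = 0.22 mol/L

[X₂] = 0.22 mol/L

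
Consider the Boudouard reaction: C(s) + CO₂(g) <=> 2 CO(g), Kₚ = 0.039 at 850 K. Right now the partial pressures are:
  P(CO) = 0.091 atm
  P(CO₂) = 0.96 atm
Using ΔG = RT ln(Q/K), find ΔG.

(C is a pure solid — omitted from Qₚ.)
Qₚ = P(CO)² / P(CO₂) = (0.091)² / (0.96) = 0.00863
ΔG = RT ln(Qₚ/Kₚ) = (8.314 J mol⁻¹ K⁻¹)(850 K) × ln(0.00863/0.039)
   = (7.067 kJ/mol)(-1.508) = -10.7 kJ/mol
ΔG < 0, so the forward reaction is spontaneous (proceeds forward).

ΔG = -10.7 kJ/mol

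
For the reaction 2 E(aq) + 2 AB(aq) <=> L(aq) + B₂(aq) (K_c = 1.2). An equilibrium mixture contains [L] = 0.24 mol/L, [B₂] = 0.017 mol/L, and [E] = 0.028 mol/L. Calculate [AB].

At equilibrium, K_c = [L]·[B₂] / ([E]²·[AB]²) = 1.2.
(0.24)·(0.017) / ((0.028)²·([AB])²) = 1.2
[AB]² = 4.34 ⇒ [AB] = 2.1 mol/L

[AB] = 2.1 mol/L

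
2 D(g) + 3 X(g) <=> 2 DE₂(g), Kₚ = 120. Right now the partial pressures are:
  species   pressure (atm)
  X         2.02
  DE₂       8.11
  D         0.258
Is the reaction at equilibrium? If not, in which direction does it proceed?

Qₚ = P(DE₂)² / (P(D)²·P(X)³) = (8.11)² / ((0.258)²·(2.02)³) = 120
Qₚ = 120 = Kₚ, so the system is already at equilibrium.

no net change (already at equilibrium)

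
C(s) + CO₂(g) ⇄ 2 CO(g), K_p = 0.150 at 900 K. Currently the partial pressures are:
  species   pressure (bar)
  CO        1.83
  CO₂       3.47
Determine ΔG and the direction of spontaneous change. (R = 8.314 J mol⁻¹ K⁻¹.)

ΔG = 13.9 kJ/mol; the forward reaction is non-spontaneous

(C is a pure solid — omitted from Q_p.)
Q_p = P(CO)² / P(CO₂) = (1.83)² / (3.47) = 0.965
ΔG = RT ln(Q_p/K_p) = (8.314 J mol⁻¹ K⁻¹)(900 K) × ln(0.965/0.150)
   = (7.483 kJ/mol)(1.861) = 13.9 kJ/mol
ΔG > 0, so the forward reaction is non-spontaneous (proceeds in reverse).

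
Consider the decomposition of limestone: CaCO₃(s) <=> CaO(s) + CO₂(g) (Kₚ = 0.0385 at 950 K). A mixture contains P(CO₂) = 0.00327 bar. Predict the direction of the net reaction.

(CaCO₃, CaO are pure solids — omitted from Qₚ.)
Qₚ = P(CO₂) = 0.00327
Qₚ = 0.00327 < Kₚ = 0.0385, so the forward reaction proceeds.

in the forward direction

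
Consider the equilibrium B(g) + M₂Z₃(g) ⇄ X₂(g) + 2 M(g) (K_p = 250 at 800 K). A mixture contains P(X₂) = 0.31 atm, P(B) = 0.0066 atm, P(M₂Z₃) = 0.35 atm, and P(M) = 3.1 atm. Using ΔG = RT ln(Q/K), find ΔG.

ΔG = 10.9 kJ/mol

Q_p = P(X₂)·P(M)² / (P(B)·P(M₂Z₃)) = (0.31)·(3.1)² / ((0.0066)·(0.35)) = 1290
ΔG = RT ln(Q_p/K_p) = (8.314 J mol⁻¹ K⁻¹)(800 K) × ln(1290/250)
   = (6.651 kJ/mol)(1.641) = 10.9 kJ/mol
ΔG > 0, so the forward reaction is non-spontaneous (proceeds in reverse).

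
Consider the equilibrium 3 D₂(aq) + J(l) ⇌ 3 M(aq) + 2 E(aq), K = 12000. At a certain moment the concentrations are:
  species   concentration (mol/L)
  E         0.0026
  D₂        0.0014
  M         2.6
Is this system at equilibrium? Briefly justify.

(J is a pure liquid — omitted from Q.)
Q = [M]³·[E]² / [D₂]³ = (2.6)³·(0.0026)² / (0.0014)³ = 43000
Q = 43000 > K = 12000: net reverse reaction.

no; Q > K, reaction proceeds in reverse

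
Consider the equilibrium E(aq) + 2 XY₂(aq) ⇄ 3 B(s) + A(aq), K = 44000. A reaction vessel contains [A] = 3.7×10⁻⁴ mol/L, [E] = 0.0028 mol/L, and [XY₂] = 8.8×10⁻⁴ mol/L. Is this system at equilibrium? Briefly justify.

no; Q > K, reaction proceeds in reverse

(B is a pure solid — omitted from Q.)
Q = [A] / ([E]·[XY₂]²) = (3.7×10⁻⁴) / ((0.0028)·(8.8×10⁻⁴)²) = 1.7×10⁵
Q = 1.7×10⁵ > K = 44000: net reverse reaction.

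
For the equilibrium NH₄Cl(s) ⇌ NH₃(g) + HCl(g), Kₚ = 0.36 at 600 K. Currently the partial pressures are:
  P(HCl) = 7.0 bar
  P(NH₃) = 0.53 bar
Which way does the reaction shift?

toward reactants

(NH₄Cl is a pure solid — omitted from Qₚ.)
Qₚ = P(NH₃)·P(HCl) = (0.53)·(7.0) = 3.7
Qₚ = 3.7 > Kₚ = 0.36, so the reverse reaction proceeds.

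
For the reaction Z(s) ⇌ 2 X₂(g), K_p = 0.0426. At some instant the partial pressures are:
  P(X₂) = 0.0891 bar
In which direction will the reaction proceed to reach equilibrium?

in the forward direction

(Z is a pure solid — omitted from Q_p.)
Q_p = P(X₂)² = (0.0891)² = 0.00794
Q_p = 0.00794 < K_p = 0.0426, so the forward reaction proceeds.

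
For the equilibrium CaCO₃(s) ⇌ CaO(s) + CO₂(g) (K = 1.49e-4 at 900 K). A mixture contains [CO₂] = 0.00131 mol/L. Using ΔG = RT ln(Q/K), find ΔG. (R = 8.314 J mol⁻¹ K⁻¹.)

ΔG = 16.3 kJ/mol

(CaCO₃, CaO are pure solids — omitted from Q.)
Q = [CO₂] = 0.00131
ΔG = RT ln(Q/K) = (8.314 J mol⁻¹ K⁻¹)(900 K) × ln(0.00131/1.49e-4)
   = (7.483 kJ/mol)(2.174) = 16.3 kJ/mol
ΔG > 0, so the forward reaction is non-spontaneous (proceeds in reverse).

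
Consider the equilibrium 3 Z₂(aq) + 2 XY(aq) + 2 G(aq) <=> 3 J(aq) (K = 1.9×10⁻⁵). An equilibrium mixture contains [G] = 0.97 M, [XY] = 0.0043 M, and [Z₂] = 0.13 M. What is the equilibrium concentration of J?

At equilibrium, K = [J]³ / ([Z₂]³·[XY]²·[G]²) = 1.9×10⁻⁵.
([J])³ / ((0.13)³·(0.0043)²·(0.97)²) = 1.9×10⁻⁵
[J]³ = 7.26×10⁻¹³ ⇒ [J] = 9.0×10⁻⁵ M

[J] = 9.0×10⁻⁵ M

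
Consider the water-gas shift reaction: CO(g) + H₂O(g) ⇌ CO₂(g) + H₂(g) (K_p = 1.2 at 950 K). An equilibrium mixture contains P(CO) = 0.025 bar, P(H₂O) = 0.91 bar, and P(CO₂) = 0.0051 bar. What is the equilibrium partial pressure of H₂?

P(H₂) = 5.4 bar

At equilibrium, K_p = P(CO₂)·P(H₂) / (P(CO)·P(H₂O)) = 1.2.
(0.0051)·(P(H₂)) / ((0.025)·(0.91)) = 1.2
P(H₂) = 5.35 = 5.4 bar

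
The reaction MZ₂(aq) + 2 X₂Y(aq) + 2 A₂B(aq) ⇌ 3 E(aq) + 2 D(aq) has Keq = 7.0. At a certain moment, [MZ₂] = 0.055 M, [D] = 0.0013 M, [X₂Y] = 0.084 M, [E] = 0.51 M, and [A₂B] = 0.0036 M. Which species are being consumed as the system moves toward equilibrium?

E, D (products)

Q = [E]³·[D]² / ([MZ₂]·[X₂Y]²·[A₂B]²) = (0.51)³·(0.0013)² / ((0.055)·(0.084)²·(0.0036)²) = 45
Q = 45 > Keq = 7.0: net reverse reaction.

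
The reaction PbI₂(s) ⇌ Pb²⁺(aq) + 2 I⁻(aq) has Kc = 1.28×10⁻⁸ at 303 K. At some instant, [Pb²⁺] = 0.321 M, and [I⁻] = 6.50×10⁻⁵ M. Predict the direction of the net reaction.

toward products

(PbI₂ is a pure solid — omitted from Qc.)
Qc = [Pb²⁺]·[I⁻]² = (0.321)·(6.50×10⁻⁵)² = 1.36×10⁻⁹
Qc = 1.36×10⁻⁹ < Kc = 1.28×10⁻⁸, so the forward reaction proceeds.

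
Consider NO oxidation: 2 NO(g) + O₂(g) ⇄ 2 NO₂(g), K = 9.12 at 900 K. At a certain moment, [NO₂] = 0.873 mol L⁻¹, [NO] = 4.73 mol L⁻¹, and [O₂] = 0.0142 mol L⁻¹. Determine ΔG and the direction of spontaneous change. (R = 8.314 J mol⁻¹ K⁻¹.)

ΔG = -9.99 kJ/mol; the forward reaction is spontaneous

Q = [NO₂]² / ([NO]²·[O₂]) = (0.873)² / ((4.73)²·(0.0142)) = 2.40
ΔG = RT ln(Q/K) = (8.314 J mol⁻¹ K⁻¹)(900 K) × ln(2.40/9.12)
   = (7.483 kJ/mol)(-1.335) = -9.99 kJ/mol
ΔG < 0, so the forward reaction is spontaneous (proceeds forward).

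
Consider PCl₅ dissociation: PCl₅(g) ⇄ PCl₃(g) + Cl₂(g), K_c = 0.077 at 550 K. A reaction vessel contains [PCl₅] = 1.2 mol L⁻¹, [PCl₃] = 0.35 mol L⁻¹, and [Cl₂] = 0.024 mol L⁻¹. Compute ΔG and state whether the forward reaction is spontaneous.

ΔG = -11.0 kJ/mol; the forward reaction is spontaneous

Q_c = [PCl₃]·[Cl₂] / [PCl₅] = (0.35)·(0.024) / (1.2) = 0.00700
ΔG = RT ln(Q_c/K_c) = (8.314 J mol⁻¹ K⁻¹)(550 K) × ln(0.00700/0.077)
   = (4.573 kJ/mol)(-2.398) = -11.0 kJ/mol
ΔG < 0, so the forward reaction is spontaneous (proceeds forward).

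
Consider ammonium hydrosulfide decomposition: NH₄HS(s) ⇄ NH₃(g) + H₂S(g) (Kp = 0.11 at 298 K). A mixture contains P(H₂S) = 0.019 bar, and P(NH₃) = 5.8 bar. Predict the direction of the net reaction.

(NH₄HS is a pure solid — omitted from Qp.)
Qp = P(NH₃)·P(H₂S) = (5.8)·(0.019) = 0.11
Qp = 0.11 = Kp, so the system is already at equilibrium.

at equilibrium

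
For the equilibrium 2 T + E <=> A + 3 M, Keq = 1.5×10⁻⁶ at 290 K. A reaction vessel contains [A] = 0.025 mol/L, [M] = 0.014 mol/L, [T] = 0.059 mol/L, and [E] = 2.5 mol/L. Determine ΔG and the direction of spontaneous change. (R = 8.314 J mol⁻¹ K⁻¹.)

ΔG = 4.00 kJ/mol; the forward reaction is non-spontaneous

Q = [A]·[M]³ / ([T]²·[E]) = (0.025)·(0.014)³ / ((0.059)²·(2.5)) = 7.88×10⁻⁶
ΔG = RT ln(Q/Keq) = (8.314 J mol⁻¹ K⁻¹)(290 K) × ln(7.88×10⁻⁶/1.5×10⁻⁶)
   = (2.411 kJ/mol)(1.659) = 4.00 kJ/mol
ΔG > 0, so the forward reaction is non-spontaneous (proceeds in reverse).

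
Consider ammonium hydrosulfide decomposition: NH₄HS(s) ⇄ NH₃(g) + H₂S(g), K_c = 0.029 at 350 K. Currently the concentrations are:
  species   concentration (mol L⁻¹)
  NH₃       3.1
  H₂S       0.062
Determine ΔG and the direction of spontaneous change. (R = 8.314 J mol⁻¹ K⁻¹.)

ΔG = 5.50 kJ/mol; the forward reaction is non-spontaneous

(NH₄HS is a pure solid — omitted from Q_c.)
Q_c = [NH₃]·[H₂S] = (3.1)·(0.062) = 0.192
ΔG = RT ln(Q_c/K_c) = (8.314 J mol⁻¹ K⁻¹)(350 K) × ln(0.192/0.029)
   = (2.910 kJ/mol)(1.890) = 5.50 kJ/mol
ΔG > 0, so the forward reaction is non-spontaneous (proceeds in reverse).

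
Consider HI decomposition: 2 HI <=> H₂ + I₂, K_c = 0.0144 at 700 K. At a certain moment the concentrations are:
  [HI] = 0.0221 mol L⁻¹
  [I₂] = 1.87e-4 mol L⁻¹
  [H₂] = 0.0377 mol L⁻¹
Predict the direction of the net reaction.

Q_c = [H₂]·[I₂] / [HI]² = (0.0377)·(1.87e-4) / (0.0221)² = 0.0144
Q_c = 0.0144 = K_c, so the system is already at equilibrium.

at equilibrium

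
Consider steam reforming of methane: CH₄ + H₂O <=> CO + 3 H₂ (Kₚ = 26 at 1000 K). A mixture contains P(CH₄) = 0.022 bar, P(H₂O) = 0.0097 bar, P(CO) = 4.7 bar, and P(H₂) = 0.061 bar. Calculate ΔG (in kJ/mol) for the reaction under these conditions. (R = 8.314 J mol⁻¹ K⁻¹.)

Qₚ = P(CO)·P(H₂)³ / (P(CH₄)·P(H₂O)) = (4.7)·(0.061)³ / ((0.022)·(0.0097)) = 5.00
ΔG = RT ln(Qₚ/Kₚ) = (8.314 J mol⁻¹ K⁻¹)(1000 K) × ln(5.00/26)
   = (8.314 kJ/mol)(-1.649) = -13.7 kJ/mol
ΔG < 0, so the forward reaction is spontaneous (proceeds forward).

ΔG = -13.7 kJ/mol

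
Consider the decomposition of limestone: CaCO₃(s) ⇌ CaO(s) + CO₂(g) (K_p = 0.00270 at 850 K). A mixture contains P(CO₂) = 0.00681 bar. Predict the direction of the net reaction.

toward reactants

(CaCO₃, CaO are pure solids — omitted from Q_p.)
Q_p = P(CO₂) = 0.00681
Q_p = 0.00681 > K_p = 0.00270, so the reverse reaction proceeds.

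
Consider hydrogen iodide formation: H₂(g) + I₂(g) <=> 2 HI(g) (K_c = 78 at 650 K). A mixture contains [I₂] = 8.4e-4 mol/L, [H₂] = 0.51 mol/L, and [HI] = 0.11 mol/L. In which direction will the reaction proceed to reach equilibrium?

to the right

Q_c = [HI]² / ([H₂]·[I₂]) = (0.11)² / ((0.51)·(8.4e-4)) = 28
Q_c = 28 < K_c = 78, so the forward reaction proceeds.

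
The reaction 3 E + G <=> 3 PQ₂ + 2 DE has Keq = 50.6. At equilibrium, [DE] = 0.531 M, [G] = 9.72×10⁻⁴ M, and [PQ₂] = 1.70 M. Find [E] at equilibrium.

[E] = 3.04 M

At equilibrium, Keq = [PQ₂]³·[DE]² / ([E]³·[G]) = 50.6.
(1.70)³·(0.531)² / (([E])³·(9.72×10⁻⁴)) = 50.6
[E]³ = 28.2 ⇒ [E] = 3.04 M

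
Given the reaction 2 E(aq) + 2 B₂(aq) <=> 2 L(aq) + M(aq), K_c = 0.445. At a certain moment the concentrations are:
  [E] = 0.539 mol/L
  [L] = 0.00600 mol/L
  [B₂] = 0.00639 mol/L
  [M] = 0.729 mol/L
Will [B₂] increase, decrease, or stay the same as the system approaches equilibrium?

Q_c = [L]²·[M] / ([E]²·[B₂]²) = (0.00600)²·(0.729) / ((0.539)²·(0.00639)²) = 2.21
Q_c = 2.21 > K_c = 0.445: net reverse reaction.
B₂ is a reactant, so it increases.

increase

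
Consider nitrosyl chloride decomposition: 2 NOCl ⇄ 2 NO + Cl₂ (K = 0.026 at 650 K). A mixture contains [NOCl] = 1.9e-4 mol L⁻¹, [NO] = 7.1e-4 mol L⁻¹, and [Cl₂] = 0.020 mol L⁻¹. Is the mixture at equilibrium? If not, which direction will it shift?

no; Q > K, reaction proceeds in reverse

Q = [NO]²·[Cl₂] / [NOCl]² = (7.1e-4)²·(0.020) / (1.9e-4)² = 0.28
Q = 0.28 > K = 0.026: net reverse reaction.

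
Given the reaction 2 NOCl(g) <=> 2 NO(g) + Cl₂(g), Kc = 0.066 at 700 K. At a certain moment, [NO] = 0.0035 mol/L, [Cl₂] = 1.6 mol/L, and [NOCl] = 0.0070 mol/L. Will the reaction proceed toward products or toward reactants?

toward reactants

Qc = [NO]²·[Cl₂] / [NOCl]² = (0.0035)²·(1.6) / (0.0070)² = 0.40
Qc = 0.40 > Kc = 0.066, so the reverse reaction proceeds.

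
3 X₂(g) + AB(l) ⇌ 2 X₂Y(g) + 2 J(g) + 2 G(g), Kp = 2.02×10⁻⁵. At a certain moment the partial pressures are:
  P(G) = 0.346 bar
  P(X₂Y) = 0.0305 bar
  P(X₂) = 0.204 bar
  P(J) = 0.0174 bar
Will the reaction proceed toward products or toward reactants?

(AB is a pure liquid — omitted from Qp.)
Qp = P(X₂Y)²·P(J)²·P(G)² / P(X₂)³ = (0.0305)²·(0.0174)²·(0.346)² / (0.204)³ = 3.97×10⁻⁶
Qp = 3.97×10⁻⁶ < Kp = 2.02×10⁻⁵, so the forward reaction proceeds.

toward products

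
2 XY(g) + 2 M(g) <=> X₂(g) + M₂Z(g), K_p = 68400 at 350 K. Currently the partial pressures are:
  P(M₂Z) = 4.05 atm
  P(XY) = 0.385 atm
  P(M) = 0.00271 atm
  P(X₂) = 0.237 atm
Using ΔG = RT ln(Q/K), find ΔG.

Q_p = P(X₂)·P(M₂Z) / (P(XY)²·P(M)²) = (0.237)·(4.05) / ((0.385)²·(0.00271)²) = 8.82×10⁵
ΔG = RT ln(Q_p/K_p) = (8.314 J mol⁻¹ K⁻¹)(350 K) × ln(8.82×10⁵/68400)
   = (2.910 kJ/mol)(2.557) = 7.44 kJ/mol
ΔG > 0, so the forward reaction is non-spontaneous (proceeds in reverse).

ΔG = 7.44 kJ/mol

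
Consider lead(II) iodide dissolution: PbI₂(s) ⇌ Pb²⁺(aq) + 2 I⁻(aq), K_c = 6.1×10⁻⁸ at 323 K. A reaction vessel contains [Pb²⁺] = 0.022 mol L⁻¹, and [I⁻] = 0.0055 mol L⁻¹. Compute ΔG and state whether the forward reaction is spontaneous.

(PbI₂ is a pure solid — omitted from Q_c.)
Q_c = [Pb²⁺]·[I⁻]² = (0.022)·(0.0055)² = 6.66×10⁻⁷
ΔG = RT ln(Q_c/K_c) = (8.314 J mol⁻¹ K⁻¹)(323 K) × ln(6.66×10⁻⁷/6.1×10⁻⁸)
   = (2.685 kJ/mol)(2.390) = 6.42 kJ/mol
ΔG > 0, so the forward reaction is non-spontaneous (proceeds in reverse).

ΔG = 6.42 kJ/mol; the forward reaction is non-spontaneous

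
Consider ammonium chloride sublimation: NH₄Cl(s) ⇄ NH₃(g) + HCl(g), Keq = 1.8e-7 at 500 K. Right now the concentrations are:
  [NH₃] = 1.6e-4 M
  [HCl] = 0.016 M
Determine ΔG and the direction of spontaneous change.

(NH₄Cl is a pure solid — omitted from Q.)
Q = [NH₃]·[HCl] = (1.6e-4)·(0.016) = 2.56e-6
ΔG = RT ln(Q/Keq) = (8.314 J mol⁻¹ K⁻¹)(500 K) × ln(2.56e-6/1.8e-7)
   = (4.157 kJ/mol)(2.655) = 11.0 kJ/mol
ΔG > 0, so the forward reaction is non-spontaneous (proceeds in reverse).

ΔG = 11.0 kJ/mol; the forward reaction is non-spontaneous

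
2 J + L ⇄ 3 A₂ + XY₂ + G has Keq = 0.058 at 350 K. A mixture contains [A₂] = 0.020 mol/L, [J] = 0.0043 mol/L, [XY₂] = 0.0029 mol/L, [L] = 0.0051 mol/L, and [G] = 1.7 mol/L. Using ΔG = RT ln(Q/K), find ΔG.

Q = [A₂]³·[XY₂]·[G] / ([J]²·[L]) = (0.020)³·(0.0029)·(1.7) / ((0.0043)²·(0.0051)) = 0.418
ΔG = RT ln(Q/Keq) = (8.314 J mol⁻¹ K⁻¹)(350 K) × ln(0.418/0.058)
   = (2.910 kJ/mol)(1.975) = 5.75 kJ/mol
ΔG > 0, so the forward reaction is non-spontaneous (proceeds in reverse).

ΔG = 5.75 kJ/mol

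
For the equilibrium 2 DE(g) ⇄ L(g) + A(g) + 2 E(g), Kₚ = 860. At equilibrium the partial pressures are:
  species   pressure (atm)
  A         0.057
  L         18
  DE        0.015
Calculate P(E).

At equilibrium, Kₚ = P(L)·P(A)·P(E)² / P(DE)² = 860.
(18)·(0.057)·(P(E))² / (0.015)² = 860
P(E)² = 0.189 ⇒ P(E) = 0.43 atm

P(E) = 0.43 atm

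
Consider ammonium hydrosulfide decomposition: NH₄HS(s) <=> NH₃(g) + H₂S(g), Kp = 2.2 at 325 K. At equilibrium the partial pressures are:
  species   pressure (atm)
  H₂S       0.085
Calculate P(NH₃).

(NH₄HS is a pure solid — omitted from Kp.)
At equilibrium, Kp = P(NH₃)·P(H₂S) = 2.2.
(P(NH₃))·(0.085) = 2.2
P(NH₃) = 25.9 = 26 atm

P(NH₃) = 26 atm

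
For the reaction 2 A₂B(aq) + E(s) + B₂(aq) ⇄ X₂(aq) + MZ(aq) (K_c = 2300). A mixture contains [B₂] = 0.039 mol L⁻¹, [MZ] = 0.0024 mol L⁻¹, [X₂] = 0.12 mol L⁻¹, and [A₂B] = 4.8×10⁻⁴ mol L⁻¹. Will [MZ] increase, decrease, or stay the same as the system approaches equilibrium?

(E is a pure solid — omitted from Q_c.)
Q_c = [X₂]·[MZ] / ([A₂B]²·[B₂]) = (0.12)·(0.0024) / ((4.8×10⁻⁴)²·(0.039)) = 32000
Q_c = 32000 > K_c = 2300: net reverse reaction.
MZ is a product, so it decreases.

decrease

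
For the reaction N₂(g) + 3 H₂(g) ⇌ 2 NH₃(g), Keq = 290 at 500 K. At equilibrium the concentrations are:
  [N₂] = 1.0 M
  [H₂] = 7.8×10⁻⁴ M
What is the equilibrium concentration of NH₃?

At equilibrium, Keq = [NH₃]² / ([N₂]·[H₂]³) = 290.
([NH₃])² / ((1.0)·(7.8×10⁻⁴)³) = 290
[NH₃]² = 1.38×10⁻⁷ ⇒ [NH₃] = 3.7×10⁻⁴ M

[NH₃] = 3.7×10⁻⁴ M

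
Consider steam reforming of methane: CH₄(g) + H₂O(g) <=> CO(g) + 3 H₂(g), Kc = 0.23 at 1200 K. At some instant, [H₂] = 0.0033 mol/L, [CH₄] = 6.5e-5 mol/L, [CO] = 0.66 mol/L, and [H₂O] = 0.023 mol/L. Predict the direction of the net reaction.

toward products

Qc = [CO]·[H₂]³ / ([CH₄]·[H₂O]) = (0.66)·(0.0033)³ / ((6.5e-5)·(0.023)) = 0.016
Qc = 0.016 < Kc = 0.23, so the forward reaction proceeds.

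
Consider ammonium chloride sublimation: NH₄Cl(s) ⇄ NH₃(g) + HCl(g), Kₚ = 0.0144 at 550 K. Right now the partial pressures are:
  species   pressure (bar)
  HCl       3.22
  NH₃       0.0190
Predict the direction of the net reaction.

(NH₄Cl is a pure solid — omitted from Qₚ.)
Qₚ = P(NH₃)·P(HCl) = (0.0190)·(3.22) = 0.0612
Qₚ = 0.0612 > Kₚ = 0.0144, so the reverse reaction proceeds.

in the reverse direction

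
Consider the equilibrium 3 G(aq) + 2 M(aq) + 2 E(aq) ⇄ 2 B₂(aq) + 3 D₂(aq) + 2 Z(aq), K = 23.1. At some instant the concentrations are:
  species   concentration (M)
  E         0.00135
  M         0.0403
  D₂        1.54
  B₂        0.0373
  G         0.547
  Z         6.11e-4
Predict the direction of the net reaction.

to the right

Q = [B₂]²·[D₂]³·[Z]² / ([G]³·[M]²·[E]²) = (0.0373)²·(1.54)³·(6.11e-4)² / ((0.547)³·(0.0403)²·(0.00135)²) = 3.92
Q = 3.92 < K = 23.1, so the forward reaction proceeds.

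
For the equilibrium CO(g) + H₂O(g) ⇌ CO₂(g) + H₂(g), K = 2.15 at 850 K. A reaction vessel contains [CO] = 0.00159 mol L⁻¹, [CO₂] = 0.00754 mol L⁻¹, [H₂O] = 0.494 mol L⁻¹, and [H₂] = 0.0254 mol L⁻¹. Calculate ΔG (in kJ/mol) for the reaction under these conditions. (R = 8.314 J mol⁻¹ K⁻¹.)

Q = [CO₂]·[H₂] / ([CO]·[H₂O]) = (0.00754)·(0.0254) / ((0.00159)·(0.494)) = 0.244
ΔG = RT ln(Q/K) = (8.314 J mol⁻¹ K⁻¹)(850 K) × ln(0.244/2.15)
   = (7.067 kJ/mol)(-2.176) = -15.4 kJ/mol
ΔG < 0, so the forward reaction is spontaneous (proceeds forward).

ΔG = -15.4 kJ/mol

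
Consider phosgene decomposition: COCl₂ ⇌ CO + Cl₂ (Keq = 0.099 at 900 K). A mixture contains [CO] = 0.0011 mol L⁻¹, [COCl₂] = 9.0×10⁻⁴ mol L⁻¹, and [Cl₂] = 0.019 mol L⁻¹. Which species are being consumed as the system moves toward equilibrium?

COCl₂ (reactants)

Q = [CO]·[Cl₂] / [COCl₂] = (0.0011)·(0.019) / (9.0×10⁻⁴) = 0.023
Q = 0.023 < Keq = 0.099: net forward reaction.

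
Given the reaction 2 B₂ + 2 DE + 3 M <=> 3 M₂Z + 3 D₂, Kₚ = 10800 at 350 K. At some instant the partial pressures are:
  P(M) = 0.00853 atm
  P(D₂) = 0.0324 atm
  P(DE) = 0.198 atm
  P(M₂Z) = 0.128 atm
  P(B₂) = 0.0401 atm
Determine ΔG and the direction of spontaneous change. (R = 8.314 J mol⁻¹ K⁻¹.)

ΔG = -5.18 kJ/mol; the forward reaction is spontaneous

Qₚ = P(M₂Z)³·P(D₂)³ / (P(B₂)²·P(DE)²·P(M)³) = (0.128)³·(0.0324)³ / ((0.0401)²·(0.198)²·(0.00853)³) = 1820
ΔG = RT ln(Qₚ/Kₚ) = (8.314 J mol⁻¹ K⁻¹)(350 K) × ln(1820/10800)
   = (2.910 kJ/mol)(-1.781) = -5.18 kJ/mol
ΔG < 0, so the forward reaction is spontaneous (proceeds forward).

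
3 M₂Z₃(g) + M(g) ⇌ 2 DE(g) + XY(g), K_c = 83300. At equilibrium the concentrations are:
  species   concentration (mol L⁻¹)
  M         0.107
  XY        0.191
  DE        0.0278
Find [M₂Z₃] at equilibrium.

[M₂Z₃] = 0.00255 mol L⁻¹

At equilibrium, K_c = [DE]²·[XY] / ([M₂Z₃]³·[M]) = 83300.
(0.0278)²·(0.191) / (([M₂Z₃])³·(0.107)) = 83300
[M₂Z₃]³ = 1.66e-8 ⇒ [M₂Z₃] = 0.00255 mol L⁻¹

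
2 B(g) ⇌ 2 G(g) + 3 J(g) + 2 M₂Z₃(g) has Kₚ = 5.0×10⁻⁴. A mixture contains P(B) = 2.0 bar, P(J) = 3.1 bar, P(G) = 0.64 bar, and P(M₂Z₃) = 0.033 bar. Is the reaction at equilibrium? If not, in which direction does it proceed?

Qₚ = P(G)²·P(J)³·P(M₂Z₃)² / P(B)² = (0.64)²·(3.1)³·(0.033)² / (2.0)² = 0.0033
Qₚ = 0.0033 > Kₚ = 5.0×10⁻⁴, so the reverse reaction proceeds.

to the left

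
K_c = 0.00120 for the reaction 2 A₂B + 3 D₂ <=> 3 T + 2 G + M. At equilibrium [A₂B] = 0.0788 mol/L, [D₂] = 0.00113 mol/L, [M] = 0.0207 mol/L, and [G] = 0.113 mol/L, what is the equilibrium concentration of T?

At equilibrium, K_c = [T]³·[G]²·[M] / ([A₂B]²·[D₂]³) = 0.00120.
([T])³·(0.113)²·(0.0207) / ((0.0788)²·(0.00113)³) = 0.00120
[T]³ = 4.07×10⁻¹¹ ⇒ [T] = 3.44×10⁻⁴ mol/L

[T] = 3.44×10⁻⁴ mol/L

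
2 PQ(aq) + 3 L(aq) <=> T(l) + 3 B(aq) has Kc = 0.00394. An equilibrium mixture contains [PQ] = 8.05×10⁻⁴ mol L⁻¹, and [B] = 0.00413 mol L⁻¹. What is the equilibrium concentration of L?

[L] = 3.02 mol L⁻¹

(T is a pure liquid — omitted from Kc.)
At equilibrium, Kc = [B]³ / ([PQ]²·[L]³) = 0.00394.
(0.00413)³ / ((8.05×10⁻⁴)²·([L])³) = 0.00394
[L]³ = 27.6 ⇒ [L] = 3.02 mol L⁻¹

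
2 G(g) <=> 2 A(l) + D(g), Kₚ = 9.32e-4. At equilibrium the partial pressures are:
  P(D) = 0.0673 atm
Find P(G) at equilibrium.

(A is a pure liquid — omitted from Kₚ.)
At equilibrium, Kₚ = P(D) / P(G)² = 9.32e-4.
(0.0673) / (P(G))² = 9.32e-4
P(G)² = 72.2 ⇒ P(G) = 8.50 atm

P(G) = 8.50 atm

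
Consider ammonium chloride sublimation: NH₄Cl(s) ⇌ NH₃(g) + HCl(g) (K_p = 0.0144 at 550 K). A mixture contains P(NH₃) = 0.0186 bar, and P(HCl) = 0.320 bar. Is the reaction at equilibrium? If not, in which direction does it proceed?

(NH₄Cl is a pure solid — omitted from Q_p.)
Q_p = P(NH₃)·P(HCl) = (0.0186)·(0.320) = 0.00595
Q_p = 0.00595 < K_p = 0.0144, so the forward reaction proceeds.

forward (toward products)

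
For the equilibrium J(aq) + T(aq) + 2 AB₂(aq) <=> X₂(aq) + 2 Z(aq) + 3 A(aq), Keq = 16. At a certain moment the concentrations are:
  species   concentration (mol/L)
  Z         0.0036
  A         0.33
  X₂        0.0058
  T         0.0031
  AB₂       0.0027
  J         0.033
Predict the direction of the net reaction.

Q = [X₂]·[Z]²·[A]³ / ([J]·[T]·[AB₂]²) = (0.0058)·(0.0036)²·(0.33)³ / ((0.033)·(0.0031)·(0.0027)²) = 3.6
Q = 3.6 < Keq = 16, so the forward reaction proceeds.

toward products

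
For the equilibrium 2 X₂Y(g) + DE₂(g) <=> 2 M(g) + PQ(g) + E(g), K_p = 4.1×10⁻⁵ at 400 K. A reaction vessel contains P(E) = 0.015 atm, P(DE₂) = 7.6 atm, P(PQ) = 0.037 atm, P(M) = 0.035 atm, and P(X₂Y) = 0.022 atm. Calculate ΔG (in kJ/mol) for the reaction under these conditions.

Q_p = P(M)²·P(PQ)·P(E) / (P(X₂Y)²·P(DE₂)) = (0.035)²·(0.037)·(0.015) / ((0.022)²·(7.6)) = 1.85×10⁻⁴
ΔG = RT ln(Q_p/K_p) = (8.314 J mol⁻¹ K⁻¹)(400 K) × ln(1.85×10⁻⁴/4.1×10⁻⁵)
   = (3.326 kJ/mol)(1.507) = 5.01 kJ/mol
ΔG > 0, so the forward reaction is non-spontaneous (proceeds in reverse).

ΔG = 5.01 kJ/mol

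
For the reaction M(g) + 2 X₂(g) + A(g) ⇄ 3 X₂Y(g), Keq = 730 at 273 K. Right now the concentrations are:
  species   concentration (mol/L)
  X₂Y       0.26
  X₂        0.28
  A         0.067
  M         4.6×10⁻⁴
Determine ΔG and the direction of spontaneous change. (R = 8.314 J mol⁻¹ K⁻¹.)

ΔG = 5.22 kJ/mol; the forward reaction is non-spontaneous

Q = [X₂Y]³ / ([M]·[X₂]²·[A]) = (0.26)³ / ((4.6×10⁻⁴)·(0.28)²·(0.067)) = 7270
ΔG = RT ln(Q/Keq) = (8.314 J mol⁻¹ K⁻¹)(273 K) × ln(7270/730)
   = (2.270 kJ/mol)(2.298) = 5.22 kJ/mol
ΔG > 0, so the forward reaction is non-spontaneous (proceeds in reverse).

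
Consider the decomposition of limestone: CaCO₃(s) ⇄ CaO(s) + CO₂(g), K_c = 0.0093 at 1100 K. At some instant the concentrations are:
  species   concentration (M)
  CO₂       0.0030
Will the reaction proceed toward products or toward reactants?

(CaCO₃, CaO are pure solids — omitted from Q_c.)
Q_c = [CO₂] = 0.0030
Q_c = 0.0030 < K_c = 0.0093, so the forward reaction proceeds.

in the forward direction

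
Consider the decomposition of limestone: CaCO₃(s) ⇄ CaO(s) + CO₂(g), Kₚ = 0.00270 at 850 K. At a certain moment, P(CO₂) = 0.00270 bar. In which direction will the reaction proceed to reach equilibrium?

neither direction; the system is at equilibrium

(CaCO₃, CaO are pure solids — omitted from Qₚ.)
Qₚ = P(CO₂) = 0.00270
Qₚ = 0.00270 = Kₚ, so the system is already at equilibrium.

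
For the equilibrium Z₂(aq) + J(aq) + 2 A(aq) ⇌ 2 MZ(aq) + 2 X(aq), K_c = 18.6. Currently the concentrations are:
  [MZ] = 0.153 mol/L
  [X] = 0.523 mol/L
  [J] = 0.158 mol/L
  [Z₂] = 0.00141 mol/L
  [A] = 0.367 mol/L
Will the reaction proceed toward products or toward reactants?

Q_c = [MZ]²·[X]² / ([Z₂]·[J]·[A]²) = (0.153)²·(0.523)² / ((0.00141)·(0.158)·(0.367)²) = 213
Q_c = 213 > K_c = 18.6, so the reverse reaction proceeds.

in the reverse direction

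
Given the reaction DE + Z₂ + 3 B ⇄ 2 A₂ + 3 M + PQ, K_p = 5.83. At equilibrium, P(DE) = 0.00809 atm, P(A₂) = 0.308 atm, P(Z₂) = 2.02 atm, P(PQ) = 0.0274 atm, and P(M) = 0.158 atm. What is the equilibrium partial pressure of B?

P(B) = 0.0476 atm

At equilibrium, K_p = P(A₂)²·P(M)³·P(PQ) / (P(DE)·P(Z₂)·P(B)³) = 5.83.
(0.308)²·(0.158)³·(0.0274) / ((0.00809)·(2.02)·(P(B))³) = 5.83
P(B)³ = 1.08×10⁻⁴ ⇒ P(B) = 0.0476 atm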